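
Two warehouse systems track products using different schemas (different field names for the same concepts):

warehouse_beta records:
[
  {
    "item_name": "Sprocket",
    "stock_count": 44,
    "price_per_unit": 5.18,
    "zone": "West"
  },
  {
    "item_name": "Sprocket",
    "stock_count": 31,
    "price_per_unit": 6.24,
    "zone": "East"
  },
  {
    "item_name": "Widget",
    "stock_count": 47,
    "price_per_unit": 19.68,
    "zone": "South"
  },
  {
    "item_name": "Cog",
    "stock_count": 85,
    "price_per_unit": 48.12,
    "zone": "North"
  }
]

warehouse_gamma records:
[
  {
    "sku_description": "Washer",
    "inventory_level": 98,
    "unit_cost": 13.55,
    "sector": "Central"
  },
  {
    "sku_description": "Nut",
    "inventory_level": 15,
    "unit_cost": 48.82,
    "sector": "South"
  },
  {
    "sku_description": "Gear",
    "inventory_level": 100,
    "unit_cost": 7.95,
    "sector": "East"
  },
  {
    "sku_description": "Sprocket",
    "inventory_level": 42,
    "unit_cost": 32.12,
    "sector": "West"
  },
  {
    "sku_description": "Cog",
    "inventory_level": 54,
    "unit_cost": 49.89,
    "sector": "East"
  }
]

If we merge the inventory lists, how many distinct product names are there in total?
6

Schema mapping: "item_name" (warehouse_beta) = "sku_description" (warehouse_gamma) = product name

Products in warehouse_beta: ['Cog', 'Sprocket', 'Widget']
Products in warehouse_gamma: ['Cog', 'Gear', 'Nut', 'Sprocket', 'Washer']

Union (unique products): ['Cog', 'Gear', 'Nut', 'Sprocket', 'Washer', 'Widget']
Count: 6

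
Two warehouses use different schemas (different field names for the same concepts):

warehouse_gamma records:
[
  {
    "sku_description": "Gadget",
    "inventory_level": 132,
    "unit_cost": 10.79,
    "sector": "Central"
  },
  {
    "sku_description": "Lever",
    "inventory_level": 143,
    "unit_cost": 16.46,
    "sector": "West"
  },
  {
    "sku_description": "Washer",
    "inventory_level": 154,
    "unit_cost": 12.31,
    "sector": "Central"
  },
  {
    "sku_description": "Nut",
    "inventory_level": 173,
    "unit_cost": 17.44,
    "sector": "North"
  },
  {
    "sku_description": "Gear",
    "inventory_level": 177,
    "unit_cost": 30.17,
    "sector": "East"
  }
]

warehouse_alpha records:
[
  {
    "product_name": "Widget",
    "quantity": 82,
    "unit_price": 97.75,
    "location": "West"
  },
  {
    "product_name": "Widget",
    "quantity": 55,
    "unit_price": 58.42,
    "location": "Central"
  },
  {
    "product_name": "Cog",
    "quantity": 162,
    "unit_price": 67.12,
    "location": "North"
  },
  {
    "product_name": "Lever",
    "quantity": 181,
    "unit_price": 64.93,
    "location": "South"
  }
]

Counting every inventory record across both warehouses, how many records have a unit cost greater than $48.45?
4

Schema mapping: "unit_cost" (warehouse_gamma) = "unit_price" (warehouse_alpha) = unit cost

Records > $48.45 in warehouse_gamma: 0
Records > $48.45 in warehouse_alpha: 4

Total count: 0 + 4 = 4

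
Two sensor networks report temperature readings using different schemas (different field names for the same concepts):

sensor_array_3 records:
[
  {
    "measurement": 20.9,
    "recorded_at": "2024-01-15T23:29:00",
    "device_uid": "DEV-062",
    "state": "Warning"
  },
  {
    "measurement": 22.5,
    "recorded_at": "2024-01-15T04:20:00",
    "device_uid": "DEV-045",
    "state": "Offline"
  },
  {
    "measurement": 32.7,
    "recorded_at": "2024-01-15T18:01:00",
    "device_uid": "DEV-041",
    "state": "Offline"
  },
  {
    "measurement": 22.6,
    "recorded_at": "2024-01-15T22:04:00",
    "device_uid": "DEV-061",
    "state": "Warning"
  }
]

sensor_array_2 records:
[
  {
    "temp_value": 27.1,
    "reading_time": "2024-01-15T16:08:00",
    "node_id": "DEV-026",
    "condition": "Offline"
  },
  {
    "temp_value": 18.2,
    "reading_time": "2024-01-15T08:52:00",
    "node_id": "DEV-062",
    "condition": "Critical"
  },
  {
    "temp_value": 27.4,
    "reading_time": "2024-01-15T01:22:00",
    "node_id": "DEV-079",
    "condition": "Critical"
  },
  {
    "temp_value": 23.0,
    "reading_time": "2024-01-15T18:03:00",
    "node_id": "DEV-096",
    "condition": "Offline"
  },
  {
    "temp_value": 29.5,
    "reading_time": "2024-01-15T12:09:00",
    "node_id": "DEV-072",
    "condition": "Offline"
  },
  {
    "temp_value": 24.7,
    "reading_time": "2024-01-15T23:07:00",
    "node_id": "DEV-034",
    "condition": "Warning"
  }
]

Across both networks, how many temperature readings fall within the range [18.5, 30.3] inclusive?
8

Schema mapping: "measurement" (sensor_array_3) = "temp_value" (sensor_array_2) = temperature

Readings in [18.5, 30.3] from sensor_array_3: 3
Readings in [18.5, 30.3] from sensor_array_2: 5

Total count: 3 + 5 = 8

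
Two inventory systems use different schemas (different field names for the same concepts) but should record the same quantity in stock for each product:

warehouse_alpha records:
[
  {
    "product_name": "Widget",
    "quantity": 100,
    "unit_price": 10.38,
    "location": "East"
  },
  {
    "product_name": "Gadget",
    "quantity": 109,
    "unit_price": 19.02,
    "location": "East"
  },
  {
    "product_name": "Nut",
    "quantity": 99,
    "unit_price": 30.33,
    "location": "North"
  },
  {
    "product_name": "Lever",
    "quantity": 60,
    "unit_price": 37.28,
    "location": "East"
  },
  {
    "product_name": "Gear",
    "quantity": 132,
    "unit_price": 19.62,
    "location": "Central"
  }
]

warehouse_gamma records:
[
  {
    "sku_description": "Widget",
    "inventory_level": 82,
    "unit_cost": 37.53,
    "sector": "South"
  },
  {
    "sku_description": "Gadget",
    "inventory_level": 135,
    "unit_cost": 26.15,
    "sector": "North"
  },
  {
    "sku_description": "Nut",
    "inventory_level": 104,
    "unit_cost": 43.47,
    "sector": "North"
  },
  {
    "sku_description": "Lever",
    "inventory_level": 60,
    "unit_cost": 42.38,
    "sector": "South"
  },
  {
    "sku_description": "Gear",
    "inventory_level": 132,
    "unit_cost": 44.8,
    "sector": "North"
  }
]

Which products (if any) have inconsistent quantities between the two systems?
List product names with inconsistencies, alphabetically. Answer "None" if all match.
Gadget, Nut, Widget

Schema mappings:
- "product_name" (warehouse_alpha) = "sku_description" (warehouse_gamma) = product name
- "quantity" (warehouse_alpha) = "inventory_level" (warehouse_gamma) = quantity

Comparison:
  Widget: 100 vs 82 - MISMATCH
  Gadget: 109 vs 135 - MISMATCH
  Nut: 99 vs 104 - MISMATCH
  Lever: 60 vs 60 - MATCH
  Gear: 132 vs 132 - MATCH

Products with inconsistencies: Gadget, Nut, Widget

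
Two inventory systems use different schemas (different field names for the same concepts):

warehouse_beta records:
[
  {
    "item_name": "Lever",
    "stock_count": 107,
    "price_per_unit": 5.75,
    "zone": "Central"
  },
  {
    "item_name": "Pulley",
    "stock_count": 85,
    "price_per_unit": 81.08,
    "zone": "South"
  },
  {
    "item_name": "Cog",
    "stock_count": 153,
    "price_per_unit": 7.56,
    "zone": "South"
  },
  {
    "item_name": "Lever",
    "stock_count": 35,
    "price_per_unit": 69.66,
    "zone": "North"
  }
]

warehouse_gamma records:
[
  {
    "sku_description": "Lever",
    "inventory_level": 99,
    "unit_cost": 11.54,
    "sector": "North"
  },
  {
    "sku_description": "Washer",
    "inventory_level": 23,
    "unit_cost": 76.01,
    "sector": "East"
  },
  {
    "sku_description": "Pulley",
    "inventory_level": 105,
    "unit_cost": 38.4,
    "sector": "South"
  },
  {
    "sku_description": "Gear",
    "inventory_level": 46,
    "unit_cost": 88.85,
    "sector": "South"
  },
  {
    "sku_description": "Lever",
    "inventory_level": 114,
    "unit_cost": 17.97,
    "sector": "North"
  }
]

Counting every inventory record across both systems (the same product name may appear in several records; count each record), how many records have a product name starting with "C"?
1

Schema mapping: "item_name" (warehouse_beta) = "sku_description" (warehouse_gamma) = product name

Records with product name starting with "C" in warehouse_beta: 1
Records with product name starting with "C" in warehouse_gamma: 0

Total: 1 + 0 = 1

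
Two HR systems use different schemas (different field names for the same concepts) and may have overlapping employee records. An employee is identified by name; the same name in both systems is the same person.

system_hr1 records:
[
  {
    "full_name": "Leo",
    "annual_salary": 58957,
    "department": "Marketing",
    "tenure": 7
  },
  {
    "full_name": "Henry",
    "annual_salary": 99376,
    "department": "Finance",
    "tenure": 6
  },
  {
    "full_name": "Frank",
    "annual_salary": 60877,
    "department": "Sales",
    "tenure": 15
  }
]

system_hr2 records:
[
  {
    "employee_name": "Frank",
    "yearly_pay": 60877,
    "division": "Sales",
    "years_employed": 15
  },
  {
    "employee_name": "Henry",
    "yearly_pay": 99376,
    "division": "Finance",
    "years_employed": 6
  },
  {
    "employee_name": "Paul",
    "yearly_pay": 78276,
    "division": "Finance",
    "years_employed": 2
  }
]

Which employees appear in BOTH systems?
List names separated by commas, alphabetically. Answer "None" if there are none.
Frank, Henry

Schema mapping: "full_name" (system_hr1) = "employee_name" (system_hr2) = employee name

Names in system_hr1: ['Frank', 'Henry', 'Leo']
Names in system_hr2: ['Frank', 'Henry', 'Paul']

Intersection: ['Frank', 'Henry']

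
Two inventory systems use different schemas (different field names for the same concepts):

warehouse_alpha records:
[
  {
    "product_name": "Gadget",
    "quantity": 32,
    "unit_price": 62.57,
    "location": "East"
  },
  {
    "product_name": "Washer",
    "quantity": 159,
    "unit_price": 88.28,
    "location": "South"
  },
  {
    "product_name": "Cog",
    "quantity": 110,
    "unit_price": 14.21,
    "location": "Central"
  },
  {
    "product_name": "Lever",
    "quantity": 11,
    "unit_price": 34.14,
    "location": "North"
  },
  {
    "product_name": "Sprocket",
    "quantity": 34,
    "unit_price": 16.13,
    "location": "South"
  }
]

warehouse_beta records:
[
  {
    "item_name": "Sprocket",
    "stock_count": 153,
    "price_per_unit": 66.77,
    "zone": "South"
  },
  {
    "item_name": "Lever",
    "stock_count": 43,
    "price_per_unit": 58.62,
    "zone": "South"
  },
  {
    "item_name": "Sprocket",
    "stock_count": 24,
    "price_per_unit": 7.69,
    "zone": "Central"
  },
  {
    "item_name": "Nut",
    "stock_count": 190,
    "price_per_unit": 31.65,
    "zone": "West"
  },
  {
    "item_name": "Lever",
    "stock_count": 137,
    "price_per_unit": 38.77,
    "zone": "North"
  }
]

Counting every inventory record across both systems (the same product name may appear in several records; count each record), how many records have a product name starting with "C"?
1

Schema mapping: "product_name" (warehouse_alpha) = "item_name" (warehouse_beta) = product name

Records with product name starting with "C" in warehouse_alpha: 1
Records with product name starting with "C" in warehouse_beta: 0

Total: 1 + 0 = 1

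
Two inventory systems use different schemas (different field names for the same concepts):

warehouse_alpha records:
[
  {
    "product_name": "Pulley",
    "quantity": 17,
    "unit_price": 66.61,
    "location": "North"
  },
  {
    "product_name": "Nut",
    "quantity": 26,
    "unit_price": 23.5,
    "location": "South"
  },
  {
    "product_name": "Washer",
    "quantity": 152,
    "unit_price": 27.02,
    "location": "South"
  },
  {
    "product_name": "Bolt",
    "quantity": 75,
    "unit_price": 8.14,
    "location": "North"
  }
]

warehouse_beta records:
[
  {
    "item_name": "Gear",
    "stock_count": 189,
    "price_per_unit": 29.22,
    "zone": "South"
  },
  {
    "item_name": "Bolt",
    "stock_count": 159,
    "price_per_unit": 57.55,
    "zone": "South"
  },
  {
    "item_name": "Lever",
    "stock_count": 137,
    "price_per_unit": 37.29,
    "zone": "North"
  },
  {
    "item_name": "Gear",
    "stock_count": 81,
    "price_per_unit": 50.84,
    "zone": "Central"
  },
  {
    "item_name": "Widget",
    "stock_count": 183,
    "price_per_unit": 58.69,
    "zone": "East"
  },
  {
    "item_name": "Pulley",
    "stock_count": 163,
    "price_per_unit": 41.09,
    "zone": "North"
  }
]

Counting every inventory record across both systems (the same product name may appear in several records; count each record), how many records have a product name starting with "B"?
2

Schema mapping: "product_name" (warehouse_alpha) = "item_name" (warehouse_beta) = product name

Records with product name starting with "B" in warehouse_alpha: 1
Records with product name starting with "B" in warehouse_beta: 1

Total: 1 + 1 = 2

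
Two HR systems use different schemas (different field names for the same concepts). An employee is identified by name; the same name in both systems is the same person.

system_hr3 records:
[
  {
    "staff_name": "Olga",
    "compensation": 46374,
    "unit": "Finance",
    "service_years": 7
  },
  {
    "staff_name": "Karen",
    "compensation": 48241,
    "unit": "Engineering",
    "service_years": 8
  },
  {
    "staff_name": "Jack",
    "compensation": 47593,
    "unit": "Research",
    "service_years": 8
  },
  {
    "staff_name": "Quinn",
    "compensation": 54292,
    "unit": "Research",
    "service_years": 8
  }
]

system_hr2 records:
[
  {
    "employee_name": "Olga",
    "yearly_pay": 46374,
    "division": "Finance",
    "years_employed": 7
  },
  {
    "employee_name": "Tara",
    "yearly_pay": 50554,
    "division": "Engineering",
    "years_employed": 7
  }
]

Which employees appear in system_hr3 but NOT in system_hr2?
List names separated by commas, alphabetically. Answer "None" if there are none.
Jack, Karen, Quinn

Schema mapping: "staff_name" (system_hr3) = "employee_name" (system_hr2) = employee name

Names in system_hr3: ['Jack', 'Karen', 'Olga', 'Quinn']
Names in system_hr2: ['Olga', 'Tara']

In system_hr3 but not system_hr2: ['Jack', 'Karen', 'Quinn']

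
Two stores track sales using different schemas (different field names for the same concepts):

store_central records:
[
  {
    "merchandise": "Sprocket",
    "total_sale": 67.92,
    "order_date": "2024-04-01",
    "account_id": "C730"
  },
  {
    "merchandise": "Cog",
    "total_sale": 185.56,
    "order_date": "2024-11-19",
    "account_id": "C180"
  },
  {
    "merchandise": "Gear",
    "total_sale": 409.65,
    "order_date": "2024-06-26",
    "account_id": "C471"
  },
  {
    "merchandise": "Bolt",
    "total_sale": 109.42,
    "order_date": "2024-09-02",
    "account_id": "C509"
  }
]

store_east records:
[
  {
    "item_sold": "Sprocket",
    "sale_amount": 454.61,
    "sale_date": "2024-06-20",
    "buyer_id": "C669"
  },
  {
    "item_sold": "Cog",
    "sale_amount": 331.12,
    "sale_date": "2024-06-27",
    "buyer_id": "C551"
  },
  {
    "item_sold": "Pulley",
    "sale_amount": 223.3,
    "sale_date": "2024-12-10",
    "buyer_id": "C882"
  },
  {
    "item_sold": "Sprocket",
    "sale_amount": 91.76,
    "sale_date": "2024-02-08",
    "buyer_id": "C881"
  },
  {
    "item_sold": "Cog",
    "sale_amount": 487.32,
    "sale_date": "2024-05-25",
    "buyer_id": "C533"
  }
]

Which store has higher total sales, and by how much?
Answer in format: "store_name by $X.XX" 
store_east by $815.56

Schema mapping: "total_sale" (store_central) = "sale_amount" (store_east) = sale amount

Total for store_central: 772.55
Total for store_east: 1588.11

Difference: |772.55 - 1588.11| = 815.56
store_east has higher sales by $815.56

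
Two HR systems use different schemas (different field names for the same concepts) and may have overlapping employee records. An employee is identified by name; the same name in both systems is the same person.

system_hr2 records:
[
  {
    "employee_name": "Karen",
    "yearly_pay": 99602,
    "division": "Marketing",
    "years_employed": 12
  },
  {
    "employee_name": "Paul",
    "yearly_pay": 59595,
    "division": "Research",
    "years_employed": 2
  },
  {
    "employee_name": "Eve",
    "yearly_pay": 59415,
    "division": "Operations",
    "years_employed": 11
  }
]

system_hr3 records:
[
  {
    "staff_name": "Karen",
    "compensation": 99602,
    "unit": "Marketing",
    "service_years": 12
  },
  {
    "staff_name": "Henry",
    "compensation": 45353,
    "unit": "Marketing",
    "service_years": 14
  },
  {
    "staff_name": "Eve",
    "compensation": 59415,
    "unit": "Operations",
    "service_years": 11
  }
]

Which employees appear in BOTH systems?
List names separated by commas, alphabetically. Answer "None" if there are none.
Eve, Karen

Schema mapping: "employee_name" (system_hr2) = "staff_name" (system_hr3) = employee name

Names in system_hr2: ['Eve', 'Karen', 'Paul']
Names in system_hr3: ['Eve', 'Henry', 'Karen']

Intersection: ['Eve', 'Karen']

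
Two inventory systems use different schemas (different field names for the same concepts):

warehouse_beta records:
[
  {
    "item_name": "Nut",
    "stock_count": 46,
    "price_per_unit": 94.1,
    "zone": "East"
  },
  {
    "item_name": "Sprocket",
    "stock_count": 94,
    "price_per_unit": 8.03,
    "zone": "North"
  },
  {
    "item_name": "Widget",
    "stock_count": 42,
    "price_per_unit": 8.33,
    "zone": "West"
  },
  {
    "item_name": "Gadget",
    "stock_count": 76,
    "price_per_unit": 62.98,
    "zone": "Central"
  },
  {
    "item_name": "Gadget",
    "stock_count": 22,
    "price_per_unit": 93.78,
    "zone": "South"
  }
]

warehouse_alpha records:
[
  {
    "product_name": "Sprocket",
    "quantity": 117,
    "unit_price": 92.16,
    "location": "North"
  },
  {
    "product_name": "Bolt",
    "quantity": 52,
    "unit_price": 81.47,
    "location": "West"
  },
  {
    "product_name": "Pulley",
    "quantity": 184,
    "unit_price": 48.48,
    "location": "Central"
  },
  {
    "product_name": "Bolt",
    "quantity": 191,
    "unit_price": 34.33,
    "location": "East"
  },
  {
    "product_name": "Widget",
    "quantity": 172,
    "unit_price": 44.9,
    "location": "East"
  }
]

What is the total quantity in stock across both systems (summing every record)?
996

To reconcile these schemas, identify the field holding the quantity in stock in each system:
1. In warehouse_beta it is "stock_count"
2. In warehouse_alpha it is "quantity"

From warehouse_beta: 46 + 94 + 42 + 76 + 22 = 280
From warehouse_alpha: 117 + 52 + 184 + 191 + 172 = 716

Total: 280 + 716 = 996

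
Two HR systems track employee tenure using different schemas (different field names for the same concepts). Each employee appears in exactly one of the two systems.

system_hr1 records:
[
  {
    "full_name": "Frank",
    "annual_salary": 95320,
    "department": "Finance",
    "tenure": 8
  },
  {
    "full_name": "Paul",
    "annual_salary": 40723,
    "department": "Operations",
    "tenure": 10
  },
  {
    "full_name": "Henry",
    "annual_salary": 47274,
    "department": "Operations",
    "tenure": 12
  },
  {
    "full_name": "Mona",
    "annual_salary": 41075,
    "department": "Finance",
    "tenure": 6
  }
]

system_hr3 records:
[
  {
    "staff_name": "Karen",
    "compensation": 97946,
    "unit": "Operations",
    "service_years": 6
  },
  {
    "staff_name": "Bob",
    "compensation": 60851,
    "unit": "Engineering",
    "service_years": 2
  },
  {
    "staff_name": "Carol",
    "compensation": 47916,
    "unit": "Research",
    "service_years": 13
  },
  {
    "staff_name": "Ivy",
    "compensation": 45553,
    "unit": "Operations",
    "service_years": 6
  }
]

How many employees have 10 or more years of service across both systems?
3

Reconcile schemas: "tenure" (system_hr1) = "service_years" (system_hr3) = years of service

From system_hr1: 2 employees with >= 10 years
From system_hr3: 1 employees with >= 10 years

Total: 2 + 1 = 3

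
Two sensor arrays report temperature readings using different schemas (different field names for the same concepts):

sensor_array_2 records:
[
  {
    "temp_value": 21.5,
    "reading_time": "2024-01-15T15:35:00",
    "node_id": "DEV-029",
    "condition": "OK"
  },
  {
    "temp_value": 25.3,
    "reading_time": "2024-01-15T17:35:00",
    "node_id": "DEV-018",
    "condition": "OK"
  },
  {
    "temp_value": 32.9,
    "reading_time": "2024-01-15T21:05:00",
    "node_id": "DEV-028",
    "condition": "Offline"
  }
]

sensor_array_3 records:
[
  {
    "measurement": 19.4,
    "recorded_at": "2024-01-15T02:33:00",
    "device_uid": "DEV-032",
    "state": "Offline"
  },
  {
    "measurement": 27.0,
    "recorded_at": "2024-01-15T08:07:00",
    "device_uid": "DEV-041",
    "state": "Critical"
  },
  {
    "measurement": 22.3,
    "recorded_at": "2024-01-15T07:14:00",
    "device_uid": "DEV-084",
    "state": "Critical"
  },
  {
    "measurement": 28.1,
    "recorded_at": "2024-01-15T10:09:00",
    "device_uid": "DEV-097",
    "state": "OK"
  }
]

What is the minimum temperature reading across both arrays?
19.4

Schema mapping: "temp_value" (sensor_array_2) = "measurement" (sensor_array_3) = temperature reading

Minimum in sensor_array_2: 21.5
Minimum in sensor_array_3: 19.4

Overall minimum: min(21.5, 19.4) = 19.4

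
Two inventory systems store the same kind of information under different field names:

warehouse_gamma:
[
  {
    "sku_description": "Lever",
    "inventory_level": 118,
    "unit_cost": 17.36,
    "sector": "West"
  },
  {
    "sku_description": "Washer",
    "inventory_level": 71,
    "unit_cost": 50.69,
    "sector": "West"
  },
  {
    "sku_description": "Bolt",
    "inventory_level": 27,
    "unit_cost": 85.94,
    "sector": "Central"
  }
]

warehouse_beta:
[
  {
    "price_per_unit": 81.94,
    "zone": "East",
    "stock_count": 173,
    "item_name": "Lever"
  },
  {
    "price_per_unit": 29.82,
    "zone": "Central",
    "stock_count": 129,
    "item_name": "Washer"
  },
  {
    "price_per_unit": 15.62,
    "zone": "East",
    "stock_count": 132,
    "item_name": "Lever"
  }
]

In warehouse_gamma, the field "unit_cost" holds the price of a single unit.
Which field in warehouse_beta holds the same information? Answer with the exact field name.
price_per_unit

In warehouse_gamma, "unit_cost" holds the price of a single unit.
The fields in warehouse_beta are: "price_per_unit", "zone", "stock_count", "item_name".
"price_per_unit" is the match: the name refers to the same concept and its values are decimal currency amounts (e.g. 81.94, 29.82).
The other fields ("zone", "stock_count", "item_name") hold different kinds of data.

So "unit_cost" in warehouse_gamma corresponds to "price_per_unit" in warehouse_beta.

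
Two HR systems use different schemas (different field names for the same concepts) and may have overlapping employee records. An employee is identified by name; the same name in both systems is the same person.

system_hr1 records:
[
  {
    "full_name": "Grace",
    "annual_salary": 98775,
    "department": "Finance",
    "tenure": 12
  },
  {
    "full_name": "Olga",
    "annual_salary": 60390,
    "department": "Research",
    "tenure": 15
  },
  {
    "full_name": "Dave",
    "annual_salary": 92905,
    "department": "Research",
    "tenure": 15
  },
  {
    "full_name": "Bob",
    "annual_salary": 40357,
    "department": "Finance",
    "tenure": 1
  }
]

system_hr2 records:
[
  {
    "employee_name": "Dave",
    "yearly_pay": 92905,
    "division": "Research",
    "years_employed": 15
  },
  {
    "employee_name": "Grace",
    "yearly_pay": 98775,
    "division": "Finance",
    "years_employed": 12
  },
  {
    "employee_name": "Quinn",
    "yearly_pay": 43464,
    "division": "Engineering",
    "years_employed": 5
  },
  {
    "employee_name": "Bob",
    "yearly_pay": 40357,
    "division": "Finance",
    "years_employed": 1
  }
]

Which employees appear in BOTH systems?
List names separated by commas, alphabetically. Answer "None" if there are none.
Bob, Dave, Grace

Schema mapping: "full_name" (system_hr1) = "employee_name" (system_hr2) = employee name

Names in system_hr1: ['Bob', 'Dave', 'Grace', 'Olga']
Names in system_hr2: ['Bob', 'Dave', 'Grace', 'Quinn']

Intersection: ['Bob', 'Dave', 'Grace']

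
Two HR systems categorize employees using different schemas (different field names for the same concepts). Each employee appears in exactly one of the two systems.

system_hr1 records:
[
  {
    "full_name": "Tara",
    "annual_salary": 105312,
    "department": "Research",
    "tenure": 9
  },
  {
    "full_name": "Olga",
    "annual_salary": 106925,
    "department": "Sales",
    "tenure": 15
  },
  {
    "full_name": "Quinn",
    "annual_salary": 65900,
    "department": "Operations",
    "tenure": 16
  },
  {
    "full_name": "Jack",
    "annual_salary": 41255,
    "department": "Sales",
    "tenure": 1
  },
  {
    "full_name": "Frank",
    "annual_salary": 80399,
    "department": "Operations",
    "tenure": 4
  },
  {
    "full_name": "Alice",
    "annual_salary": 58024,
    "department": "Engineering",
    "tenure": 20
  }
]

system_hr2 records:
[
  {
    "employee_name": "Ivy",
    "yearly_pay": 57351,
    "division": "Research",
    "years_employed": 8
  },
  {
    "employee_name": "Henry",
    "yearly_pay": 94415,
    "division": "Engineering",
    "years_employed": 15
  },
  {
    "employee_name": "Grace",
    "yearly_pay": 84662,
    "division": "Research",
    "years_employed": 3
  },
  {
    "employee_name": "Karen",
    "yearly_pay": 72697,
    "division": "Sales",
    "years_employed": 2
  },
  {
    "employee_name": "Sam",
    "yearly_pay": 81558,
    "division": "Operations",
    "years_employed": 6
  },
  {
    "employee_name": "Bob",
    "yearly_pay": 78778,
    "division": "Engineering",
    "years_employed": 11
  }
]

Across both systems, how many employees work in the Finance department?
0

Schema mapping: "department" (system_hr1) = "division" (system_hr2) = department

Finance employees in system_hr1: 0
Finance employees in system_hr2: 0

Total in Finance: 0 + 0 = 0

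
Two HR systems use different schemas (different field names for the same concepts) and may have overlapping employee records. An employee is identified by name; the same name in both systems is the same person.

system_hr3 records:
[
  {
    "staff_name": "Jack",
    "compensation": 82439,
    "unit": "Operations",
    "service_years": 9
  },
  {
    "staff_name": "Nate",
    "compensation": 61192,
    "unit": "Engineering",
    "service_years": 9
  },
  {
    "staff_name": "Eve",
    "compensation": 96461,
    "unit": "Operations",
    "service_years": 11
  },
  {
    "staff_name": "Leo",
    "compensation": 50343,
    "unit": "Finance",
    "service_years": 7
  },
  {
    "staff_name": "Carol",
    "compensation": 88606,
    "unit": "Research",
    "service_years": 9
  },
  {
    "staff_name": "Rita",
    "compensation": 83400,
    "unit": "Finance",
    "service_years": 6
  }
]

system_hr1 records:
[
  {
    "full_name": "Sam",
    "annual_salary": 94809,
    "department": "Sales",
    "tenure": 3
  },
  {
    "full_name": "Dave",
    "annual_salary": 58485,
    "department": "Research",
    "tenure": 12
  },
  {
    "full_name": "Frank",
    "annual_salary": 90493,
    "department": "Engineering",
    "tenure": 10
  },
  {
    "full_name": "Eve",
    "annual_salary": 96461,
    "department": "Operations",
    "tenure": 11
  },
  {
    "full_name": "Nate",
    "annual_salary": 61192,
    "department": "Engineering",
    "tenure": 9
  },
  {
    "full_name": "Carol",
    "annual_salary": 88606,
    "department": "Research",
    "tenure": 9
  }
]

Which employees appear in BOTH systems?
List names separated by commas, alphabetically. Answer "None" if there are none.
Carol, Eve, Nate

Schema mapping: "staff_name" (system_hr3) = "full_name" (system_hr1) = employee name

Names in system_hr3: ['Carol', 'Eve', 'Jack', 'Leo', 'Nate', 'Rita']
Names in system_hr1: ['Carol', 'Dave', 'Eve', 'Frank', 'Nate', 'Sam']

Intersection: ['Carol', 'Eve', 'Nate']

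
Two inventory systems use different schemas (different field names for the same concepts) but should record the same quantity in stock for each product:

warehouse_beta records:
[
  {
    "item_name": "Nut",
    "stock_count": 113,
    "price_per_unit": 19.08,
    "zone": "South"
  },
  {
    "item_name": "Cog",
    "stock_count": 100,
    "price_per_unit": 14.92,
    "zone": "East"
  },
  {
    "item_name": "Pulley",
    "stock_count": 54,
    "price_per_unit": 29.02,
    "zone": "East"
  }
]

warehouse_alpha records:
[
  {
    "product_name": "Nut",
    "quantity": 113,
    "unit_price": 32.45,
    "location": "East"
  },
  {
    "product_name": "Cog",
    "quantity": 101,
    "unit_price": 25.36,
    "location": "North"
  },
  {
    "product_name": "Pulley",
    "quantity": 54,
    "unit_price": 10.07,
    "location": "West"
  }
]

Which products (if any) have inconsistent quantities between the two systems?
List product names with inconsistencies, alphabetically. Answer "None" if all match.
Cog

Schema mappings:
- "item_name" (warehouse_beta) = "product_name" (warehouse_alpha) = product name
- "stock_count" (warehouse_beta) = "quantity" (warehouse_alpha) = quantity

Comparison:
  Nut: 113 vs 113 - MATCH
  Cog: 100 vs 101 - MISMATCH
  Pulley: 54 vs 54 - MATCH

Products with inconsistencies: Cog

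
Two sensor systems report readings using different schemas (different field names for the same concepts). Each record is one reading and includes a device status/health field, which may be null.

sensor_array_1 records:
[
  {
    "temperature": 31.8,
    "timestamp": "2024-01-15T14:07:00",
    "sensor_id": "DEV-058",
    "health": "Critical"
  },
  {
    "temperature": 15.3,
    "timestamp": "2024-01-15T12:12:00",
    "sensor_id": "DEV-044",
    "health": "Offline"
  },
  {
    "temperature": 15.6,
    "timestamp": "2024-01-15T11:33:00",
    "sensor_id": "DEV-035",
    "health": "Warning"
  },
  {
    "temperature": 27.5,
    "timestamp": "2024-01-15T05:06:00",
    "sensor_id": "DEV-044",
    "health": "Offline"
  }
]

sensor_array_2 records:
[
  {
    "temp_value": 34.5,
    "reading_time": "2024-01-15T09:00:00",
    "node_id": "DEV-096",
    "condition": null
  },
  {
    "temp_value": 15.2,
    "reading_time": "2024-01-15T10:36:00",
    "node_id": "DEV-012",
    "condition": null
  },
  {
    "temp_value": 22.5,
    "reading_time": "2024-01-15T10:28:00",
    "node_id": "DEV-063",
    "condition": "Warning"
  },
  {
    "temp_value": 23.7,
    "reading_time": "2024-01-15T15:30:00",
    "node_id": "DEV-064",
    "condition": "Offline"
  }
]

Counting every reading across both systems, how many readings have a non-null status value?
6

Schema mapping: "health" (sensor_array_1) = "condition" (sensor_array_2) = status

Non-null in sensor_array_1: 4
Non-null in sensor_array_2: 2

Total non-null: 4 + 2 = 6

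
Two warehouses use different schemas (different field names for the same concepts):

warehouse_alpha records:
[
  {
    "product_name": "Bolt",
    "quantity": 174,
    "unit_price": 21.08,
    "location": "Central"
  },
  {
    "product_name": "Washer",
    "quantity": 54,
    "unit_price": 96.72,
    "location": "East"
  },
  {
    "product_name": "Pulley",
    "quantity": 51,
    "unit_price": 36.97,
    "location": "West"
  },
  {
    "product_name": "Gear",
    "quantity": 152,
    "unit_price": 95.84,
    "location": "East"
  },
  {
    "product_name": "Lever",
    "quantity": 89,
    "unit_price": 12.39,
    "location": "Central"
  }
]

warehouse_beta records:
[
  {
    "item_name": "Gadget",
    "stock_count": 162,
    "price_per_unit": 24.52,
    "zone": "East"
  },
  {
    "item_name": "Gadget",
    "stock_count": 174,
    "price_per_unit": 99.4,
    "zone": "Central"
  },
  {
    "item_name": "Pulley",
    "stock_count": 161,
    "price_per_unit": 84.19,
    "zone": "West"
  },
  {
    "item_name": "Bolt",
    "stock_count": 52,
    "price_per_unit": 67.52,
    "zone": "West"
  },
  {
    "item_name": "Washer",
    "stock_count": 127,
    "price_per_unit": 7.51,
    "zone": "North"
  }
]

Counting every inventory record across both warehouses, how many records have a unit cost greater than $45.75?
5

Schema mapping: "unit_price" (warehouse_alpha) = "price_per_unit" (warehouse_beta) = unit cost

Records > $45.75 in warehouse_alpha: 2
Records > $45.75 in warehouse_beta: 3

Total count: 2 + 3 = 5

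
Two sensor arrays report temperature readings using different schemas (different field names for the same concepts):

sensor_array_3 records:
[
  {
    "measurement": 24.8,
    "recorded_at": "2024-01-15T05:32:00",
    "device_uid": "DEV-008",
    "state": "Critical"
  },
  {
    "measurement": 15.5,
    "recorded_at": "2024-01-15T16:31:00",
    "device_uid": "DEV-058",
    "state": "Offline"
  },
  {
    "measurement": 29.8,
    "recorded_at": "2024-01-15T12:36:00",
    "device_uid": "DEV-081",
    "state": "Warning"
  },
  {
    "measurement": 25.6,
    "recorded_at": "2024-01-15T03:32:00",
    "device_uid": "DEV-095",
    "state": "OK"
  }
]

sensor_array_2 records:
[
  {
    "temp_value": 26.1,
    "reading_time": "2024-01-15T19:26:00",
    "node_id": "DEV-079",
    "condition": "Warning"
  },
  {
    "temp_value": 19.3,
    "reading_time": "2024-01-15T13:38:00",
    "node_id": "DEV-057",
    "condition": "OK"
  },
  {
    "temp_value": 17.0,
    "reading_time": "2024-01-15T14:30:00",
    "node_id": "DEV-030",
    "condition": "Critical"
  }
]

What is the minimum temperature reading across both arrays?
15.5

Schema mapping: "measurement" (sensor_array_3) = "temp_value" (sensor_array_2) = temperature reading

Minimum in sensor_array_3: 15.5
Minimum in sensor_array_2: 17.0

Overall minimum: min(15.5, 17.0) = 15.5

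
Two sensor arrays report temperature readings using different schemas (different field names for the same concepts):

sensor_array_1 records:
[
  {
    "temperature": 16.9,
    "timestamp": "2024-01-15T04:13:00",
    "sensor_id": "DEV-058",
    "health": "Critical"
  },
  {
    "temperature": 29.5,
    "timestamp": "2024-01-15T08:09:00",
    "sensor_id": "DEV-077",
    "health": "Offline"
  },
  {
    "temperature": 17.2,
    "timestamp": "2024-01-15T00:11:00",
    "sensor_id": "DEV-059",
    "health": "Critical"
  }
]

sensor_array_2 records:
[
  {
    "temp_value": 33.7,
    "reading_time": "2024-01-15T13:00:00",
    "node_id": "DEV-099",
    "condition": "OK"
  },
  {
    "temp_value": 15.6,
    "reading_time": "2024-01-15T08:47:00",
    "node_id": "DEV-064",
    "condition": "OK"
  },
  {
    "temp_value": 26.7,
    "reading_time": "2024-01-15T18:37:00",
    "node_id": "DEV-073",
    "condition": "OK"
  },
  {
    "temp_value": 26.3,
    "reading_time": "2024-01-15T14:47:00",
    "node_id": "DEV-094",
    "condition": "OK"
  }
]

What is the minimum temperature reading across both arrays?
15.6

Schema mapping: "temperature" (sensor_array_1) = "temp_value" (sensor_array_2) = temperature reading

Minimum in sensor_array_1: 16.9
Minimum in sensor_array_2: 15.6

Overall minimum: min(16.9, 15.6) = 15.6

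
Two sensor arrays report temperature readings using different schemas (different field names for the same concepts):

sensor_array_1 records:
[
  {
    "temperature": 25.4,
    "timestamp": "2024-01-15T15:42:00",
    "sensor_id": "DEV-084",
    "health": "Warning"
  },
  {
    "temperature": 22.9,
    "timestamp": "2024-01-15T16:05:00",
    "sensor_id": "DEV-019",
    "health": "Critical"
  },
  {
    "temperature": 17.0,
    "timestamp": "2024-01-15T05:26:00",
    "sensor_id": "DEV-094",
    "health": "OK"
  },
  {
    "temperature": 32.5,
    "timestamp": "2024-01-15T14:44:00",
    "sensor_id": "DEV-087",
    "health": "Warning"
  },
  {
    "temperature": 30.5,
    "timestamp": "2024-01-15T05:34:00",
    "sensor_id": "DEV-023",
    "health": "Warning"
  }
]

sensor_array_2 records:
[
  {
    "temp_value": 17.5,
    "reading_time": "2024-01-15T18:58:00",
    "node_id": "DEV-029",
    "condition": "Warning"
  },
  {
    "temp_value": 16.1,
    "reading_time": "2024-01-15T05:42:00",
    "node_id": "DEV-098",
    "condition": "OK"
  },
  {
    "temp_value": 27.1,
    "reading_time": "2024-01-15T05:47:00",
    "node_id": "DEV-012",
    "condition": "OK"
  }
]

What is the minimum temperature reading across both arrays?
16.1

Schema mapping: "temperature" (sensor_array_1) = "temp_value" (sensor_array_2) = temperature reading

Minimum in sensor_array_1: 17.0
Minimum in sensor_array_2: 16.1

Overall minimum: min(17.0, 16.1) = 16.1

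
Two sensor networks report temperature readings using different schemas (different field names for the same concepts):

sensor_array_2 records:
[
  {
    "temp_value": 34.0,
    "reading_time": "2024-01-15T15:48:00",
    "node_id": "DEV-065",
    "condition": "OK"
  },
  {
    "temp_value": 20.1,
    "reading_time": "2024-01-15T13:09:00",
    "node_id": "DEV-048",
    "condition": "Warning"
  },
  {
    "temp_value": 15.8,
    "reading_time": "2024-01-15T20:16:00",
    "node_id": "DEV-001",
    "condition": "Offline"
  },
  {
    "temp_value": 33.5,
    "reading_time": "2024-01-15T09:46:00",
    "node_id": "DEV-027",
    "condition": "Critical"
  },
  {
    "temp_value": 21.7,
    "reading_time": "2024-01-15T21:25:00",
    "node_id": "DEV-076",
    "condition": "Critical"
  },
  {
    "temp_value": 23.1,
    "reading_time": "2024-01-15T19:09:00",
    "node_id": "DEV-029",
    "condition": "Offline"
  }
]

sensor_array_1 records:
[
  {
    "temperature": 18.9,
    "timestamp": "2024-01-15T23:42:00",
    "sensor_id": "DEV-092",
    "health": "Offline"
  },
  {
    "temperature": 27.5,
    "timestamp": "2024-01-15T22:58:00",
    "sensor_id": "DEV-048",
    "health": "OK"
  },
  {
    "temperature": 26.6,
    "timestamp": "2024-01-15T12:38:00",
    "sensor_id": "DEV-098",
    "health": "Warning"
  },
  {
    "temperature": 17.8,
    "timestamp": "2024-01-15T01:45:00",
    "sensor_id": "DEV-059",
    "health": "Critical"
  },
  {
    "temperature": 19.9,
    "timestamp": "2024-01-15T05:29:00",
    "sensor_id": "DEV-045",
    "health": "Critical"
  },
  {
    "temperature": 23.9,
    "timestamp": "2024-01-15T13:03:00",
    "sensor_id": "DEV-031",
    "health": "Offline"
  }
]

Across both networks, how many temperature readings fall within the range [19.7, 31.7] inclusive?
7

Schema mapping: "temp_value" (sensor_array_2) = "temperature" (sensor_array_1) = temperature

Readings in [19.7, 31.7] from sensor_array_2: 3
Readings in [19.7, 31.7] from sensor_array_1: 4

Total count: 3 + 4 = 7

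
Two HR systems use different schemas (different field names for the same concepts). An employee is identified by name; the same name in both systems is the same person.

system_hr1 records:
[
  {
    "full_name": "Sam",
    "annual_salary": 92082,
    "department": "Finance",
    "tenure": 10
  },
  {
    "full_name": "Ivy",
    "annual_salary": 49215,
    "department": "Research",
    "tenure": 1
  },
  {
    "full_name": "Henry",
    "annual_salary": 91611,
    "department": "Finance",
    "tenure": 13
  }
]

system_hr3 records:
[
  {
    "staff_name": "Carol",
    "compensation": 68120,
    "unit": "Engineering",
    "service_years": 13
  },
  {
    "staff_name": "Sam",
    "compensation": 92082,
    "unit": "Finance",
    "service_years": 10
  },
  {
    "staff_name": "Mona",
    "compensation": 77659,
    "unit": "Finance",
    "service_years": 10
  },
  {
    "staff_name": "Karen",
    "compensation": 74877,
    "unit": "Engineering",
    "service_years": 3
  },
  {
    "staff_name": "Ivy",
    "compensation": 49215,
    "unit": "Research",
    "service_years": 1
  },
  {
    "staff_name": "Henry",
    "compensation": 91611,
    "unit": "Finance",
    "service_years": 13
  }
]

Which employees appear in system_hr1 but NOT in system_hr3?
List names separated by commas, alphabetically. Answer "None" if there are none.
None

Schema mapping: "full_name" (system_hr1) = "staff_name" (system_hr3) = employee name

Names in system_hr1: ['Henry', 'Ivy', 'Sam']
Names in system_hr3: ['Carol', 'Henry', 'Ivy', 'Karen', 'Mona', 'Sam']

In system_hr1 but not system_hr3: None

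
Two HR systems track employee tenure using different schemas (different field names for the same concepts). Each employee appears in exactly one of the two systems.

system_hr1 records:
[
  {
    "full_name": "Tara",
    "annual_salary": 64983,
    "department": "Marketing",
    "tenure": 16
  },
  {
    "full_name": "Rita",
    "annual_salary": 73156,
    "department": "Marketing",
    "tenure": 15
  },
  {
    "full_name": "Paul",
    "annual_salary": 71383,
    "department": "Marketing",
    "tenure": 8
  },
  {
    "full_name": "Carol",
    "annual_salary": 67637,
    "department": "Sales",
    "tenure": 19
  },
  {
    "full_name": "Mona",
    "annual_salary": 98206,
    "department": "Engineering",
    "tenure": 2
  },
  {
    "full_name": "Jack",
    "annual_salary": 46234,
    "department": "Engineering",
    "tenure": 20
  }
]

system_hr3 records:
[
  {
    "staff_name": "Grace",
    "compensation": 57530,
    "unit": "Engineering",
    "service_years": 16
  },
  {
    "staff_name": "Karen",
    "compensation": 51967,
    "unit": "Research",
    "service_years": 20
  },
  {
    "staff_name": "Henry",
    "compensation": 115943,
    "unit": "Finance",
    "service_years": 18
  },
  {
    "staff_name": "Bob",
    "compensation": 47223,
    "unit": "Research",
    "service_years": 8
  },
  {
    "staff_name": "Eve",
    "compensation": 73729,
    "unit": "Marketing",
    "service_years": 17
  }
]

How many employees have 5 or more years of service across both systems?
10

Reconcile schemas: "tenure" (system_hr1) = "service_years" (system_hr3) = years of service

From system_hr1: 5 employees with >= 5 years
From system_hr3: 5 employees with >= 5 years

Total: 5 + 5 = 10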